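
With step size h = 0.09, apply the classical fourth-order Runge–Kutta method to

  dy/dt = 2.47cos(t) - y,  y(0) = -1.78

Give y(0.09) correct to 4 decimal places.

-1.4145

RK4: k1 = f(t_n, y_n); k2 = f(t_n + h/2, y_n + (h/2)·k1); k3 = f(t_n + h/2, y_n + (h/2)·k2); k4 = f(t_n + h, y_n + h·k3); y_{n+1} = y_n + (h/6)·(k1 + 2k2 + 2k3 + k4).
t=0.000000, y=-1.780000:
  k1 = f(0.000000, -1.780000) = 4.250000
  k2 = f(0.045000, -1.588750) = 4.056250
  k3 = f(0.045000, -1.597469) = 4.064968
  k4 = f(0.090000, -1.414153) = 3.874156
  y ← -1.780000 + (0.09/6)·(k1 + 2k2 + 2k3 + k4) = -1.414501
y(0.09) ≈ -1.4145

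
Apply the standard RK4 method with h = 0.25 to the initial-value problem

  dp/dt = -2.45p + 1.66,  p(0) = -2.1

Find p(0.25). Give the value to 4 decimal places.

RK4: k1 = f(t_n, p_n); k2 = f(t_n + h/2, p_n + (h/2)·k1); k3 = f(t_n + h/2, p_n + (h/2)·k2); k4 = f(t_n + h, p_n + h·k3); p_{n+1} = p_n + (h/6)·(k1 + 2k2 + 2k3 + k4).
t=0.000000, p=-2.100000:
  k1 = f(0.000000, -2.100000) = 6.805000
  k2 = f(0.125000, -1.249375) = 4.720969
  k3 = f(0.125000, -1.509879) = 5.359203
  k4 = f(0.250000, -0.760199) = 3.522488
  p ← -2.100000 + (0.25/6)·(k1 + 2k2 + 2k3 + k4) = -0.829674
p(0.25) ≈ -0.8297

-0.8297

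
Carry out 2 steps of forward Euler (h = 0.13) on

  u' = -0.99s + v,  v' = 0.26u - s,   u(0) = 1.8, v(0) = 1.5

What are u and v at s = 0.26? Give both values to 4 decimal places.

2.1812, 1.6114

Euler on (u,v): u_{n+1} = u_n + h·u', v_{n+1} = v_n + h·v'.
0.000000: (1.800000, 1.500000); f=(1.500000, 0.468000) → (1.995000, 1.560840)
0.130000: (1.995000, 1.560840); f=(1.432140, 0.388700) → (2.181178, 1.611371)
(u(0.26), v(0.26)) ≈ (2.1812, 1.6114)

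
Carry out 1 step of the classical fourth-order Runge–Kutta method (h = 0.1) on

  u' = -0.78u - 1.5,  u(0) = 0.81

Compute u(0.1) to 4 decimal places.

RK4: k1 = f(x_n, u_n); k2 = f(x_n + h/2, u_n + (h/2)·k1); k3 = f(x_n + h/2, u_n + (h/2)·k2); k4 = f(x_n + h, u_n + h·k3); u_{n+1} = u_n + (h/6)·(k1 + 2k2 + 2k3 + k4).
x=0.000000, u=0.810000:
  k1 = f(0.000000, 0.810000) = -2.131800
  k2 = f(0.050000, 0.703410) = -2.048660
  k3 = f(0.050000, 0.707567) = -2.051902
  k4 = f(0.100000, 0.604810) = -1.971752
  u ← 0.810000 + (0.1/6)·(k1 + 2k2 + 2k3 + k4) = 0.604922
u(0.1) ≈ 0.6049

0.6049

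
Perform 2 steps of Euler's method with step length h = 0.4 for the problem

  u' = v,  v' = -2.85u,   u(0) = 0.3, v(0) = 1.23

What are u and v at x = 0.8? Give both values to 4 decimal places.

1.1472, -0.0149

Euler on (u,v): u_{n+1} = u_n + h·u', v_{n+1} = v_n + h·v'.
0.000000: (0.300000, 1.230000); f=(1.230000, -0.855000) → (0.792000, 0.888000)
0.400000: (0.792000, 0.888000); f=(0.888000, -2.257200) → (1.147200, -0.014880)
(u(0.8), v(0.8)) ≈ (1.1472, -0.0149)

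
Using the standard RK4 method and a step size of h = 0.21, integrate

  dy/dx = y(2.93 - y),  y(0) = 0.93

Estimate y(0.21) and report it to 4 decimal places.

1.3550

RK4: k1 = f(x_n, y_n); k2 = f(x_n + h/2, y_n + (h/2)·k1); k3 = f(x_n + h/2, y_n + (h/2)·k2); k4 = f(x_n + h, y_n + h·k3); y_{n+1} = y_n + (h/6)·(k1 + 2k2 + 2k3 + k4).
x=0.000000, y=0.930000:
  k1 = f(0.000000, 0.930000) = 1.860000
  k2 = f(0.105000, 1.125300) = 2.030829
  k3 = f(0.105000, 1.143237) = 2.042694
  k4 = f(0.210000, 1.358966) = 2.134982
  y ← 0.930000 + (0.21/6)·(k1 + 2k2 + 2k3 + k4) = 1.354971
y(0.21) ≈ 1.3550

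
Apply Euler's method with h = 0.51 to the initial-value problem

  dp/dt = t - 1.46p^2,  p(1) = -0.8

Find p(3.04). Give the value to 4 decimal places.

Euler: p_{n+1} = p_n + h·f(t_n, p_n).
t=1.000000, p=-0.800000: f=0.065600 → p ← -0.800000 + 0.51·0.065600 = -0.766544
t=1.510000, p=-0.766544: f=0.652119 → p ← -0.766544 + 0.51·0.652119 = -0.433963
t=2.020000, p=-0.433963: f=1.745047 → p ← -0.433963 + 0.51·1.745047 = 0.456011
t=2.530000, p=0.456011: f=2.226399 → p ← 0.456011 + 0.51·2.226399 = 1.591474
p(3.04) ≈ 1.5915

1.5915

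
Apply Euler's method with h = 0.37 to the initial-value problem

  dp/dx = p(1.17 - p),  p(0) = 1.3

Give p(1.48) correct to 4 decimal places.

Euler: p_{n+1} = p_n + h·f(x_n, p_n).
x=0.000000, p=1.300000: f=-0.169000 → p ← 1.300000 + 0.37·(-0.169000) = 1.237470
x=0.370000, p=1.237470: f=-0.083492 → p ← 1.237470 + 0.37·(-0.083492) = 1.206578
x=0.740000, p=1.206578: f=-0.044134 → p ← 1.206578 + 0.37·(-0.044134) = 1.190248
x=1.110000, p=1.190248: f=-0.024101 → p ← 1.190248 + 0.37·(-0.024101) = 1.181331
p(1.48) ≈ 1.1813

1.1813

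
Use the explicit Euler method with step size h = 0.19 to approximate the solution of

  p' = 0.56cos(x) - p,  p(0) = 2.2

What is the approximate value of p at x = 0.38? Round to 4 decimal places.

1.6341

Euler: p_{n+1} = p_n + h·f(x_n, p_n).
x=0.000000, p=2.200000: f=-1.640000 → p ← 2.200000 + 0.19·(-1.640000) = 1.888400
x=0.190000, p=1.888400: f=-1.338478 → p ← 1.888400 + 0.19·(-1.338478) = 1.634089
p(0.38) ≈ 1.6341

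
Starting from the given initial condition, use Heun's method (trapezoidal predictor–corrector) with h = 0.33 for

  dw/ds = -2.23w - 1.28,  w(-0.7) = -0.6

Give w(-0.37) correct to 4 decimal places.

Heun: k1 = f(s_n, w_n); k2 = f(s_n + h, w_n + h·k1); w_{n+1} = w_n + (h/2)·(k1 + k2).
s=-0.700000, w=-0.600000:
  k1 = f(-0.700000, -0.600000) = 0.058000
  k2 = f(-0.370000, -0.580860) = 0.015318
  w ← -0.600000 + (0.33/2)·(0.058000 + 0.015318) = -0.587903
w(-0.37) ≈ -0.5879

-0.5879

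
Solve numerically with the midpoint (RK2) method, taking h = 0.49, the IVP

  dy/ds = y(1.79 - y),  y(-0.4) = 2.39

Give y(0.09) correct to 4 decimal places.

Midpoint: k1 = f(s_n, y_n); k2 = f(s_n + h/2, y_n + (h/2)·k1); y_{n+1} = y_n + h·k2.
s=-0.400000, y=2.390000:
  k1 = f(-0.400000, 2.390000) = -1.434000
  k2 = f(-0.155000, 2.038670) = -0.506956
  y ← 2.390000 + 0.49·(-0.506956) = 2.141592
y(0.09) ≈ 2.1416

2.1416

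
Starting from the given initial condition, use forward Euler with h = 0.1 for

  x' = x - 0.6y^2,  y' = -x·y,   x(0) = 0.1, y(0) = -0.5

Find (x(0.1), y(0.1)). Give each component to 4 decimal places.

Euler on (x,y): x_{n+1} = x_n + h·x', y_{n+1} = y_n + h·y'.
0.000000: (0.100000, -0.500000); f=(-0.050000, 0.050000) → (0.095000, -0.495000)
(x(0.1), y(0.1)) ≈ (0.0950, -0.4950)

0.0950, -0.4950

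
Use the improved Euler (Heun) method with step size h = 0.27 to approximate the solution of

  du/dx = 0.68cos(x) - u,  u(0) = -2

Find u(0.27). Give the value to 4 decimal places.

-1.3774

Heun: k1 = f(x_n, u_n); k2 = f(x_n + h, u_n + h·k1); u_{n+1} = u_n + (h/2)·(k1 + k2).
x=0.000000, u=-2.000000:
  k1 = f(0.000000, -2.000000) = 2.680000
  k2 = f(0.270000, -1.276400) = 1.931764
  u ← -2.000000 + (0.27/2)·(2.680000 + 1.931764) = -1.377412
u(0.27) ≈ -1.3774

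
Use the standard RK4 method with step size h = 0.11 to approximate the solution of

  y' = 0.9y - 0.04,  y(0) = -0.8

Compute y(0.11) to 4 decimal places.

RK4: k1 = f(t_n, y_n); k2 = f(t_n + h/2, y_n + (h/2)·k1); k3 = f(t_n + h/2, y_n + (h/2)·k2); k4 = f(t_n + h, y_n + h·k3); y_{n+1} = y_n + (h/6)·(k1 + 2k2 + 2k3 + k4).
t=0.000000, y=-0.800000:
  k1 = f(0.000000, -0.800000) = -0.760000
  k2 = f(0.055000, -0.841800) = -0.797620
  k3 = f(0.055000, -0.843869) = -0.799482
  k4 = f(0.110000, -0.887943) = -0.839149
  y ← -0.800000 + (0.11/6)·(k1 + 2k2 + 2k3 + k4) = -0.887878
y(0.11) ≈ -0.8879

-0.8879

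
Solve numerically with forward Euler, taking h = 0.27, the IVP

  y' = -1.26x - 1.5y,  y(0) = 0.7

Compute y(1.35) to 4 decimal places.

-0.5636

Euler: y_{n+1} = y_n + h·f(x_n, y_n).
x=0.000000, y=0.700000: f=-1.050000 → y ← 0.700000 + 0.27·(-1.050000) = 0.416500
x=0.270000, y=0.416500: f=-0.964950 → y ← 0.416500 + 0.27·(-0.964950) = 0.155963
x=0.540000, y=0.155963: f=-0.914345 → y ← 0.155963 + 0.27·(-0.914345) = -0.090910
x=0.810000, y=-0.090910: f=-0.884235 → y ← -0.090910 + 0.27·(-0.884235) = -0.329653
x=1.080000, y=-0.329653: f=-0.866320 → y ← -0.329653 + 0.27·(-0.866320) = -0.563560
y(1.35) ≈ -0.5636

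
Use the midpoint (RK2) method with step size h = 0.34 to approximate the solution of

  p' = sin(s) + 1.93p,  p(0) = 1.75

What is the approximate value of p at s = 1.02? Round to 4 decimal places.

12.3785

Midpoint: k1 = f(s_n, p_n); k2 = f(s_n + h/2, p_n + (h/2)·k1); p_{n+1} = p_n + h·k2.
s=0.000000, p=1.750000:
  k1 = f(0.000000, 1.750000) = 3.377500
  k2 = f(0.170000, 2.324175) = 4.654840
  p ← 1.750000 + 0.34·4.654840 = 3.332646
s=0.340000, p=3.332646:
  k1 = f(0.340000, 3.332646) = 6.765493
  k2 = f(0.510000, 4.482779) = 9.139942
  p ← 3.332646 + 0.34·9.139942 = 6.440226
s=0.680000, p=6.440226:
  k1 = f(0.680000, 6.440226) = 13.058429
  k2 = f(0.850000, 8.660159) = 17.465387
  p ← 6.440226 + 0.34·17.465387 = 12.378457
p(1.02) ≈ 12.3785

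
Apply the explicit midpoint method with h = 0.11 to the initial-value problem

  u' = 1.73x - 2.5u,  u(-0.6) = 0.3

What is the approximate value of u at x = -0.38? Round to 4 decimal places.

Midpoint: k1 = f(x_n, u_n); k2 = f(x_n + h/2, u_n + (h/2)·k1); u_{n+1} = u_n + h·k2.
x=-0.600000, u=0.300000:
  k1 = f(-0.600000, 0.300000) = -1.788000
  k2 = f(-0.545000, 0.201660) = -1.447000
  u ← 0.300000 + 0.11·(-1.447000) = 0.140830
x=-0.490000, u=0.140830:
  k1 = f(-0.490000, 0.140830) = -1.199775
  k2 = f(-0.435000, 0.074842) = -0.939656
  u ← 0.140830 + 0.11·(-0.939656) = 0.037468
u(-0.38) ≈ 0.0375

0.0375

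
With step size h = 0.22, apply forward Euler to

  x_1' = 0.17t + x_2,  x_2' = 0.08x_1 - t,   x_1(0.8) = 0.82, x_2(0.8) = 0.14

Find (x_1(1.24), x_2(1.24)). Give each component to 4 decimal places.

Euler on (x_1,x_2): x_1_{n+1} = x_1_n + h·x_1', x_2_{n+1} = x_2_n + h·x_2'.
0.800000: (0.820000, 0.140000); f=(0.276000, -0.734400) → (0.880720, -0.021568)
1.020000: (0.880720, -0.021568); f=(0.151832, -0.949542) → (0.914123, -0.230467)
(x_1(1.24), x_2(1.24)) ≈ (0.9141, -0.2305)

0.9141, -0.2305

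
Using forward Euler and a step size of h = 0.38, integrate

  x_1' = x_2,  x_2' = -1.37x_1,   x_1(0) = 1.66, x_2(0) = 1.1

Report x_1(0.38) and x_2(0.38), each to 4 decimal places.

Euler on (x_1,x_2): x_1_{n+1} = x_1_n + h·x_1', x_2_{n+1} = x_2_n + h·x_2'.
0.000000: (1.660000, 1.100000); f=(1.100000, -2.274200) → (2.078000, 0.235804)
(x_1(0.38), x_2(0.38)) ≈ (2.0780, 0.2358)

2.0780, 0.2358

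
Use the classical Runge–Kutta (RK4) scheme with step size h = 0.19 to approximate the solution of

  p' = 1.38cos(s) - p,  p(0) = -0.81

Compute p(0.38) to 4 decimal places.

-0.1291

RK4: k1 = f(s_n, p_n); k2 = f(s_n + h/2, p_n + (h/2)·k1); k3 = f(s_n + h/2, p_n + (h/2)·k2); k4 = f(s_n + h, p_n + h·k3); p_{n+1} = p_n + (h/6)·(k1 + 2k2 + 2k3 + k4).
s=0.000000, p=-0.810000:
  k1 = f(0.000000, -0.810000) = 2.190000
  k2 = f(0.095000, -0.601950) = 1.975727
  k3 = f(0.095000, -0.622306) = 1.996083
  k4 = f(0.190000, -0.430744) = 1.785910
  p ← -0.810000 + (0.19/6)·(k1 + 2k2 + 2k3 + k4) = -0.432548
s=0.190000, p=-0.432548:
  k1 = f(0.190000, -0.432548) = 1.787714
  k2 = f(0.285000, -0.262715) = 1.587048
  k3 = f(0.285000, -0.281779) = 1.606112
  k4 = f(0.380000, -0.127387) = 1.408944
  p ← -0.432548 + (0.19/6)·(k1 + 2k2 + 2k3 + k4) = -0.129087
p(0.38) ≈ -0.1291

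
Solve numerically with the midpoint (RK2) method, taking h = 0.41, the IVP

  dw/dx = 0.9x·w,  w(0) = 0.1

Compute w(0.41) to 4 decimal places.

0.1076

Midpoint: k1 = f(x_n, w_n); k2 = f(x_n + h/2, w_n + (h/2)·k1); w_{n+1} = w_n + h·k2.
x=0.000000, w=0.100000:
  k1 = f(0.000000, 0.100000) = 0.000000
  k2 = f(0.205000, 0.100000) = 0.018450
  w ← 0.100000 + 0.41·0.018450 = 0.107565
w(0.41) ≈ 0.1076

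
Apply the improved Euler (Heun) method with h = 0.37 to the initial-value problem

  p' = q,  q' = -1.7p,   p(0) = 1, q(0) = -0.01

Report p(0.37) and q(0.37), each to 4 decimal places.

0.8799, -0.6378

Heun on (p,q): k1 = f(s_n, state_n); k2 = f(s_n + h, state_n + h·k1); state_{n+1} = state_n + (h/2)·(k1 + k2).
0.000000: (1.000000, -0.010000)
  k1 = (-0.010000, -1.700000)
  predictor → (0.996300, -0.639000)
  k2 = (-0.639000, -1.693710)
  → (0.879935, -0.637836)
(p(0.37), q(0.37)) ≈ (0.8799, -0.6378)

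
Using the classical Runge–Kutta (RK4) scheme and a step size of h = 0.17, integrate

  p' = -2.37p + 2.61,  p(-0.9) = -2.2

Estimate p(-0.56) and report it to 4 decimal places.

-0.3739

RK4: k1 = f(t_n, p_n); k2 = f(t_n + h/2, p_n + (h/2)·k1); k3 = f(t_n + h/2, p_n + (h/2)·k2); k4 = f(t_n + h, p_n + h·k3); p_{n+1} = p_n + (h/6)·(k1 + 2k2 + 2k3 + k4).
t=-0.900000, p=-2.200000:
  k1 = f(-0.900000, -2.200000) = 7.824000
  k2 = f(-0.815000, -1.534960) = 6.247855
  k3 = f(-0.815000, -1.668932) = 6.565370
  k4 = f(-0.730000, -1.083887) = 5.178813
  p ← -2.200000 + (0.17/6)·(k1 + 2k2 + 2k3 + k4) = -1.105504
t=-0.730000, p=-1.105504:
  k1 = f(-0.730000, -1.105504) = 5.230045
  k2 = f(-0.645000, -0.660950) = 4.176452
  k3 = f(-0.645000, -0.750506) = 4.388699
  k4 = f(-0.560000, -0.359425) = 3.461838
  p ← -1.105504 + (0.17/6)·(k1 + 2k2 + 2k3 + k4) = -0.373876
p(-0.56) ≈ -0.3739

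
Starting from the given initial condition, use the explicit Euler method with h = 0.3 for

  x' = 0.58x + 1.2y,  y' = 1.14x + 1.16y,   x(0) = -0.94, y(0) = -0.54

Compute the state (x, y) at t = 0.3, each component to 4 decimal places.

-1.2980, -1.0494

Euler on (x,y): x_{n+1} = x_n + h·x', y_{n+1} = y_n + h·y'.
0.000000: (-0.940000, -0.540000); f=(-1.193200, -1.698000) → (-1.297960, -1.049400)
(x(0.3), y(0.3)) ≈ (-1.2980, -1.0494)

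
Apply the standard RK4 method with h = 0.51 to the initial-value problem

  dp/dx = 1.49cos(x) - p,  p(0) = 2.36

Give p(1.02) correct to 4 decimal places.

RK4: k1 = f(x_n, p_n); k2 = f(x_n + h/2, p_n + (h/2)·k1); k3 = f(x_n + h/2, p_n + (h/2)·k2); k4 = f(x_n + h, p_n + h·k3); p_{n+1} = p_n + (h/6)·(k1 + 2k2 + 2k3 + k4).
x=0.000000, p=2.360000:
  k1 = f(0.000000, 2.360000) = -0.870000
  k2 = f(0.255000, 2.138150) = -0.696332
  k3 = f(0.255000, 2.182435) = -0.740617
  k4 = f(0.510000, 1.982285) = -0.681896
  p ← 2.360000 + (0.51/6)·(k1 + 2k2 + 2k3 + k4) = 1.983808
x=0.510000, p=1.983808:
  k1 = f(0.510000, 1.983808) = -0.683418
  k2 = f(0.765000, 1.809536) = -0.734676
  k3 = f(0.765000, 1.796465) = -0.721605
  k4 = f(1.020000, 1.615789) = -0.835974
  p ← 1.983808 + (0.51/6)·(k1 + 2k2 + 2k3 + k4) = 1.607091
p(1.02) ≈ 1.6071

1.6071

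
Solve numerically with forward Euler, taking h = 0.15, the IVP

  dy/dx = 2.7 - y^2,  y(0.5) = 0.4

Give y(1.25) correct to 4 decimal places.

Euler: y_{n+1} = y_n + h·f(x_n, y_n).
x=0.500000, y=0.400000: f=2.540000 → y ← 0.400000 + 0.15·2.540000 = 0.781000
x=0.650000, y=0.781000: f=2.090039 → y ← 0.781000 + 0.15·2.090039 = 1.094506
x=0.800000, y=1.094506: f=1.502057 → y ← 1.094506 + 0.15·1.502057 = 1.319814
x=0.950000, y=1.319814: f=0.958090 → y ← 1.319814 + 0.15·0.958090 = 1.463528
x=1.100000, y=1.463528: f=0.558086 → y ← 1.463528 + 0.15·0.558086 = 1.547241
y(1.25) ≈ 1.5472

1.5472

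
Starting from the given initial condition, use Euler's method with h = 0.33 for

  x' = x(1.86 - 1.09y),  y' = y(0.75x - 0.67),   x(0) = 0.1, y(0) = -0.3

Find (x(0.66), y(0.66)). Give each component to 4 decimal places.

Euler on (x,y): x_{n+1} = x_n + h·x', y_{n+1} = y_n + h·y'.
0.000000: (0.100000, -0.300000); f=(0.218700, 0.178500) → (0.172171, -0.241095)
0.330000: (0.172171, -0.241095); f=(0.365483, 0.130401) → (0.292781, -0.198063)
(x(0.66), y(0.66)) ≈ (0.2928, -0.1981)

0.2928, -0.1981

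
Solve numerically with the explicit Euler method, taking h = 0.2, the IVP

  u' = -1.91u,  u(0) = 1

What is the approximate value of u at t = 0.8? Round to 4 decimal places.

Euler: u_{n+1} = u_n + h·f(t_n, u_n).
t=0.000000, u=1.000000: f=-1.910000 → u ← 1.000000 + 0.2·(-1.910000) = 0.618000
t=0.200000, u=0.618000: f=-1.180380 → u ← 0.618000 + 0.2·(-1.180380) = 0.381924
t=0.400000, u=0.381924: f=-0.729475 → u ← 0.381924 + 0.2·(-0.729475) = 0.236029
t=0.600000, u=0.236029: f=-0.450815 → u ← 0.236029 + 0.2·(-0.450815) = 0.145866
u(0.8) ≈ 0.1459

0.1459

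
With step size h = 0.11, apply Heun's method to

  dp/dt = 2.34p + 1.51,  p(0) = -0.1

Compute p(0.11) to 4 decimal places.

Heun: k1 = f(t_n, p_n); k2 = f(t_n + h, p_n + h·k1); p_{n+1} = p_n + (h/2)·(k1 + k2).
t=0.000000, p=-0.100000:
  k1 = f(0.000000, -0.100000) = 1.276000
  k2 = f(0.110000, 0.040360) = 1.604442
  p ← -0.100000 + (0.11/2)·(1.276000 + 1.604442) = 0.058424
p(0.11) ≈ 0.0584

0.0584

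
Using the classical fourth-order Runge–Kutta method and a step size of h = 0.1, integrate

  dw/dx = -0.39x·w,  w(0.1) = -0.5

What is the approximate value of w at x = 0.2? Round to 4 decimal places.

RK4: k1 = f(x_n, w_n); k2 = f(x_n + h/2, w_n + (h/2)·k1); k3 = f(x_n + h/2, w_n + (h/2)·k2); k4 = f(x_n + h, w_n + h·k3); w_{n+1} = w_n + (h/6)·(k1 + 2k2 + 2k3 + k4).
x=0.100000, w=-0.500000:
  k1 = f(0.100000, -0.500000) = 0.019500
  k2 = f(0.150000, -0.499025) = 0.029193
  k3 = f(0.150000, -0.498540) = 0.029165
  k4 = f(0.200000, -0.497084) = 0.038773
  w ← -0.500000 + (0.1/6)·(k1 + 2k2 + 2k3 + k4) = -0.497084
w(0.2) ≈ -0.4971

-0.4971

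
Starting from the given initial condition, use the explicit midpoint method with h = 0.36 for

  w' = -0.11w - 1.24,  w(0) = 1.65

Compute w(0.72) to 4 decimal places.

Midpoint: k1 = f(x_n, w_n); k2 = f(x_n + h/2, w_n + (h/2)·k1); w_{n+1} = w_n + h·k2.
x=0.000000, w=1.650000:
  k1 = f(0.000000, 1.650000) = -1.421500
  k2 = f(0.180000, 1.394130) = -1.393354
  w ← 1.650000 + 0.36·(-1.393354) = 1.148392
x=0.360000, w=1.148392:
  k1 = f(0.360000, 1.148392) = -1.366323
  k2 = f(0.540000, 0.902454) = -1.339270
  w ← 1.148392 + 0.36·(-1.339270) = 0.666255
w(0.72) ≈ 0.6663

0.6663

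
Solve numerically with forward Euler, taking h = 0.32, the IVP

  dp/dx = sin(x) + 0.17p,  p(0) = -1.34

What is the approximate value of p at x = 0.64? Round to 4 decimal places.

-1.3891

Euler: p_{n+1} = p_n + h·f(x_n, p_n).
x=0.000000, p=-1.340000: f=-0.227800 → p ← -1.340000 + 0.32·(-0.227800) = -1.412896
x=0.320000, p=-1.412896: f=0.074374 → p ← -1.412896 + 0.32·0.074374 = -1.389096
p(0.64) ≈ -1.3891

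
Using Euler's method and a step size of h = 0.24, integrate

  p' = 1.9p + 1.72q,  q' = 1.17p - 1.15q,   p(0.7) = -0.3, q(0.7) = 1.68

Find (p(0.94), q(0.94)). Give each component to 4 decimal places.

0.2567, 1.1321

Euler on (p,q): p_{n+1} = p_n + h·p', q_{n+1} = q_n + h·q'.
0.700000: (-0.300000, 1.680000); f=(2.319600, -2.283000) → (0.256704, 1.132080)
(p(0.94), q(0.94)) ≈ (0.2567, 1.1321)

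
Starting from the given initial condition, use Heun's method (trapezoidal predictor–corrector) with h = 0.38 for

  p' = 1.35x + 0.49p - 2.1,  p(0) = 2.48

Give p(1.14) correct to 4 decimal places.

Heun: k1 = f(x_n, p_n); k2 = f(x_n + h, p_n + h·k1); p_{n+1} = p_n + (h/2)·(k1 + k2).
x=0.000000, p=2.480000:
  k1 = f(0.000000, 2.480000) = -0.884800
  k2 = f(0.380000, 2.143776) = -0.536550
  p ← 2.480000 + (0.38/2)·(-0.884800 + (-0.536550)) = 2.209944
x=0.380000, p=2.209944:
  k1 = f(0.380000, 2.209944) = -0.504128
  k2 = f(0.760000, 2.018375) = -0.084996
  p ← 2.209944 + (0.38/2)·(-0.504128 + (-0.084996)) = 2.098010
x=0.760000, p=2.098010:
  k1 = f(0.760000, 2.098010) = -0.045975
  k2 = f(1.140000, 2.080539) = 0.458464
  p ← 2.098010 + (0.38/2)·(-0.045975 + 0.458464) = 2.176383
p(1.14) ≈ 2.1764

2.1764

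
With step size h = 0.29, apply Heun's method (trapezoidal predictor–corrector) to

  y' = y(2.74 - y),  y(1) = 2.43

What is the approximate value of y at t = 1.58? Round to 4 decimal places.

2.6526

Heun: k1 = f(t_n, y_n); k2 = f(t_n + h, y_n + h·k1); y_{n+1} = y_n + (h/2)·(k1 + k2).
t=1.000000, y=2.430000:
  k1 = f(1.000000, 2.430000) = 0.753300
  k2 = f(1.290000, 2.648457) = 0.242448
  y ← 2.430000 + (0.29/2)·(0.753300 + 0.242448) = 2.574383
t=1.290000, y=2.574383:
  k1 = f(1.290000, 2.574383) = 0.426361
  k2 = f(1.580000, 2.698028) = 0.113242
  y ← 2.574383 + (0.29/2)·(0.426361 + 0.113242) = 2.652626
y(1.58) ≈ 2.6526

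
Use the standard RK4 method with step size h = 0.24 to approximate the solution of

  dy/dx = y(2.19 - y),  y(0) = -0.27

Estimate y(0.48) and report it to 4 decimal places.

RK4: k1 = f(x_n, y_n); k2 = f(x_n + h/2, y_n + (h/2)·k1); k3 = f(x_n + h/2, y_n + (h/2)·k2); k4 = f(x_n + h, y_n + h·k3); y_{n+1} = y_n + (h/6)·(k1 + 2k2 + 2k3 + k4).
x=0.000000, y=-0.270000:
  k1 = f(0.000000, -0.270000) = -0.664200
  k2 = f(0.120000, -0.349704) = -0.888145
  k3 = f(0.120000, -0.376577) = -0.966515
  k4 = f(0.240000, -0.501964) = -1.351268
  y ← -0.270000 + (0.24/6)·(k1 + 2k2 + 2k3 + k4) = -0.498991
x=0.240000, y=-0.498991:
  k1 = f(0.240000, -0.498991) = -1.341784
  k2 = f(0.360000, -0.660006) = -1.881019
  k3 = f(0.360000, -0.724714) = -2.112333
  k4 = f(0.480000, -1.005951) = -3.214972
  y ← -0.498991 + (0.24/6)·(k1 + 2k2 + 2k3 + k4) = -1.000730
y(0.48) ≈ -1.0007

-1.0007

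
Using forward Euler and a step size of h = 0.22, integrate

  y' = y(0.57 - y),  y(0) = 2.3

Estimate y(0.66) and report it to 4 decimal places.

Euler: y_{n+1} = y_n + h·f(t_n, y_n).
t=0.000000, y=2.300000: f=-3.979000 → y ← 2.300000 + 0.22·(-3.979000) = 1.424620
t=0.220000, y=1.424620: f=-1.217509 → y ← 1.424620 + 0.22·(-1.217509) = 1.156768
t=0.440000, y=1.156768: f=-0.678755 → y ← 1.156768 + 0.22·(-0.678755) = 1.007442
y(0.66) ≈ 1.0074

1.0074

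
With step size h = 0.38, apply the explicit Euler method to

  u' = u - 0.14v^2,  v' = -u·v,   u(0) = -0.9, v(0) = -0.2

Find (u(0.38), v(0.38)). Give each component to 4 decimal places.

-1.2441, -0.2684

Euler on (u,v): u_{n+1} = u_n + h·u', v_{n+1} = v_n + h·v'.
0.000000: (-0.900000, -0.200000); f=(-0.905600, -0.180000) → (-1.244128, -0.268400)
(u(0.38), v(0.38)) ≈ (-1.2441, -0.2684)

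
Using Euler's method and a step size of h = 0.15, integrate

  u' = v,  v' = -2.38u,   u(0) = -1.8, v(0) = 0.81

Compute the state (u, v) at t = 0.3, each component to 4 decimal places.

Euler on (u,v): u_{n+1} = u_n + h·u', v_{n+1} = v_n + h·v'.
0.000000: (-1.800000, 0.810000); f=(0.810000, 4.284000) → (-1.678500, 1.452600)
0.150000: (-1.678500, 1.452600); f=(1.452600, 3.994830) → (-1.460610, 2.051824)
(u(0.3), v(0.3)) ≈ (-1.4606, 2.0518)

-1.4606, 2.0518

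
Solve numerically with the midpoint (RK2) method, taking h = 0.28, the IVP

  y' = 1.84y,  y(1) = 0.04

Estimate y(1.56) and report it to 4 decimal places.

0.1086

Midpoint: k1 = f(x_n, y_n); k2 = f(x_n + h/2, y_n + (h/2)·k1); y_{n+1} = y_n + h·k2.
x=1.000000, y=0.040000:
  k1 = f(1.000000, 0.040000) = 0.073600
  k2 = f(1.140000, 0.050304) = 0.092559
  y ← 0.040000 + 0.28·0.092559 = 0.065917
x=1.280000, y=0.065917:
  k1 = f(1.280000, 0.065917) = 0.121287
  k2 = f(1.420000, 0.082897) = 0.152530
  y ← 0.065917 + 0.28·0.152530 = 0.108625
y(1.56) ≈ 0.1086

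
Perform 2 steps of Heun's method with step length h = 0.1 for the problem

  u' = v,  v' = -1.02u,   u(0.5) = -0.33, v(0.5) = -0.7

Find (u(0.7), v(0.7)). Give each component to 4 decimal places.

Heun on (u,v): k1 = f(t_n, state_n); k2 = f(t_n + h, state_n + h·k1); state_{n+1} = state_n + (h/2)·(k1 + k2).
0.500000: (-0.330000, -0.700000)
  k1 = (-0.700000, 0.336600)
  predictor → (-0.400000, -0.666340)
  k2 = (-0.666340, 0.408000)
  → (-0.398317, -0.662770)
0.600000: (-0.398317, -0.662770)
  k1 = (-0.662770, 0.406283)
  predictor → (-0.464594, -0.622142)
  k2 = (-0.622142, 0.473886)
  → (-0.462563, -0.618762)
(u(0.7), v(0.7)) ≈ (-0.4626, -0.6188)

-0.4626, -0.6188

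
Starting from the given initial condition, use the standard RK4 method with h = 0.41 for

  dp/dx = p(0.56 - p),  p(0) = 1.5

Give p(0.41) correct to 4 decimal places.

1.1159

RK4: k1 = f(x_n, p_n); k2 = f(x_n + h/2, p_n + (h/2)·k1); k3 = f(x_n + h/2, p_n + (h/2)·k2); k4 = f(x_n + h, p_n + h·k3); p_{n+1} = p_n + (h/6)·(k1 + 2k2 + 2k3 + k4).
x=0.000000, p=1.500000:
  k1 = f(0.000000, 1.500000) = -1.410000
  k2 = f(0.205000, 1.210950) = -0.788268
  k3 = f(0.205000, 1.338405) = -1.041821
  k4 = f(0.410000, 1.072853) = -0.550216
  p ← 1.500000 + (0.41/6)·(k1 + 2k2 + 2k3 + k4) = 1.115940
p(0.41) ≈ 1.1159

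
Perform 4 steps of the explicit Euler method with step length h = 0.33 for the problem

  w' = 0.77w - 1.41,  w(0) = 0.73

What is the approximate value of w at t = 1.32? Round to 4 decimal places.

Euler: w_{n+1} = w_n + h·f(t_n, w_n).
t=0.000000, w=0.730000: f=-0.847900 → w ← 0.730000 + 0.33·(-0.847900) = 0.450193
t=0.330000, w=0.450193: f=-1.063351 → w ← 0.450193 + 0.33·(-1.063351) = 0.099287
t=0.660000, w=0.099287: f=-1.333549 → w ← 0.099287 + 0.33·(-1.333549) = -0.340784
t=0.990000, w=-0.340784: f=-1.672404 → w ← -0.340784 + 0.33·(-1.672404) = -0.892677
w(1.32) ≈ -0.8927

-0.8927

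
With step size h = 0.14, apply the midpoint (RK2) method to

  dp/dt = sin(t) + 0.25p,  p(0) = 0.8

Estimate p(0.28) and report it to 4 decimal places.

0.8977

Midpoint: k1 = f(t_n, p_n); k2 = f(t_n + h/2, p_n + (h/2)·k1); p_{n+1} = p_n + h·k2.
t=0.000000, p=0.800000:
  k1 = f(0.000000, 0.800000) = 0.200000
  k2 = f(0.070000, 0.814000) = 0.273443
  p ← 0.800000 + 0.14·0.273443 = 0.838282
t=0.140000, p=0.838282:
  k1 = f(0.140000, 0.838282) = 0.349114
  k2 = f(0.210000, 0.862720) = 0.424140
  p ← 0.838282 + 0.14·0.424140 = 0.897662
p(0.28) ≈ 0.8977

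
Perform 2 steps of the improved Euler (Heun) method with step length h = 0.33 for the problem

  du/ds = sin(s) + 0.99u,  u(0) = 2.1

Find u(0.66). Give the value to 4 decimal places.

4.2455

Heun: k1 = f(s_n, u_n); k2 = f(s_n + h, u_n + h·k1); u_{n+1} = u_n + (h/2)·(k1 + k2).
s=0.000000, u=2.100000:
  k1 = f(0.000000, 2.100000) = 2.079000
  k2 = f(0.330000, 2.786070) = 3.082252
  u ← 2.100000 + (0.33/2)·(2.079000 + 3.082252) = 2.951607
s=0.330000, u=2.951607:
  k1 = f(0.330000, 2.951607) = 3.246134
  k2 = f(0.660000, 4.022831) = 4.595719
  u ← 2.951607 + (0.33/2)·(3.246134 + 4.595719) = 4.245512
u(0.66) ≈ 4.2455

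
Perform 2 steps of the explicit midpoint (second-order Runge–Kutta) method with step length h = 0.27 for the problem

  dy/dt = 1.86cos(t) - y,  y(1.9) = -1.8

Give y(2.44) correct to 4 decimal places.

Midpoint: k1 = f(t_n, y_n); k2 = f(t_n + h/2, y_n + (h/2)·k1); y_{n+1} = y_n + h·k2.
t=1.900000, y=-1.800000:
  k1 = f(1.900000, -1.800000) = 1.198681
  k2 = f(2.035000, -1.638178) = 0.805436
  y ← -1.800000 + 0.27·0.805436 = -1.582532
t=2.170000, y=-1.582532:
  k1 = f(2.170000, -1.582532) = 0.533520
  k2 = f(2.305000, -1.510507) = 0.264314
  y ← -1.582532 + 0.27·0.264314 = -1.511168
y(2.44) ≈ -1.5112

-1.5112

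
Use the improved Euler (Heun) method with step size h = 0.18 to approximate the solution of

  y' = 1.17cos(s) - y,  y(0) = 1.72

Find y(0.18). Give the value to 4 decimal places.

Heun: k1 = f(s_n, y_n); k2 = f(s_n + h, y_n + h·k1); y_{n+1} = y_n + (h/2)·(k1 + k2).
s=0.000000, y=1.720000:
  k1 = f(0.000000, 1.720000) = -0.550000
  k2 = f(0.180000, 1.621000) = -0.469903
  y ← 1.720000 + (0.18/2)·(-0.550000 + (-0.469903)) = 1.628209
y(0.18) ≈ 1.6282

1.6282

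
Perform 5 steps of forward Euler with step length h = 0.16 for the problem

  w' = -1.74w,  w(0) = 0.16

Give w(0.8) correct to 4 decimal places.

0.0313

Euler: w_{n+1} = w_n + h·f(t_n, w_n).
t=0.000000, w=0.160000: f=-0.278400 → w ← 0.160000 + 0.16·(-0.278400) = 0.115456
t=0.160000, w=0.115456: f=-0.200893 → w ← 0.115456 + 0.16·(-0.200893) = 0.083313
t=0.320000, w=0.083313: f=-0.144965 → w ← 0.083313 + 0.16·(-0.144965) = 0.060119
t=0.480000, w=0.060119: f=-0.104607 → w ← 0.060119 + 0.16·(-0.104607) = 0.043382
t=0.640000, w=0.043382: f=-0.075484 → w ← 0.043382 + 0.16·(-0.075484) = 0.031304
w(0.8) ≈ 0.0313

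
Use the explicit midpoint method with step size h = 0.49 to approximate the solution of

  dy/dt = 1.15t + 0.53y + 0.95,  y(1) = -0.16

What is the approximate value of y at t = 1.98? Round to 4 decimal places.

3.0273

Midpoint: k1 = f(t_n, y_n); k2 = f(t_n + h/2, y_n + (h/2)·k1); y_{n+1} = y_n + h·k2.
t=1.000000, y=-0.160000:
  k1 = f(1.000000, -0.160000) = 2.015200
  k2 = f(1.245000, 0.333724) = 2.558624
  y ← -0.160000 + 0.49·2.558624 = 1.093726
t=1.490000, y=1.093726:
  k1 = f(1.490000, 1.093726) = 3.243175
  k2 = f(1.735000, 1.888303) = 3.946051
  y ← 1.093726 + 0.49·3.946051 = 3.027291
y(1.98) ≈ 3.0273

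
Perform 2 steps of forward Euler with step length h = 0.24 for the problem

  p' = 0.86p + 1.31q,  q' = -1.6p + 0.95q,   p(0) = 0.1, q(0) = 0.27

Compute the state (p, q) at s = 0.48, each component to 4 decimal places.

Euler on (p,q): p_{n+1} = p_n + h·p', q_{n+1} = q_n + h·q'.
0.000000: (0.100000, 0.270000); f=(0.439700, 0.096500) → (0.205528, 0.293160)
0.240000: (0.205528, 0.293160); f=(0.560794, -0.050343) → (0.340118, 0.281078)
(p(0.48), q(0.48)) ≈ (0.3401, 0.2811)

0.3401, 0.2811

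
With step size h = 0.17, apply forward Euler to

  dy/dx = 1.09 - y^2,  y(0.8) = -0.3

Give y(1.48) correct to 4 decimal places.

Euler: y_{n+1} = y_n + h·f(x_n, y_n).
x=0.800000, y=-0.300000: f=1.000000 → y ← -0.300000 + 0.17·1.000000 = -0.130000
x=0.970000, y=-0.130000: f=1.073100 → y ← -0.130000 + 0.17·1.073100 = 0.052427
x=1.140000, y=0.052427: f=1.087251 → y ← 0.052427 + 0.17·1.087251 = 0.237260
x=1.310000, y=0.237260: f=1.033708 → y ← 0.237260 + 0.17·1.033708 = 0.412990
y(1.48) ≈ 0.4130

0.4130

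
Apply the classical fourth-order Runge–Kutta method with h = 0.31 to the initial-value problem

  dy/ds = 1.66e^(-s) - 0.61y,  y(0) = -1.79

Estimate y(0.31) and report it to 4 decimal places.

-1.0804

RK4: k1 = f(s_n, y_n); k2 = f(s_n + h/2, y_n + (h/2)·k1); k3 = f(s_n + h/2, y_n + (h/2)·k2); k4 = f(s_n + h, y_n + h·k3); y_{n+1} = y_n + (h/6)·(k1 + 2k2 + 2k3 + k4).
s=0.000000, y=-1.790000:
  k1 = f(0.000000, -1.790000) = 2.751900
  k2 = f(0.155000, -1.363456) = 2.253357
  k3 = f(0.155000, -1.440730) = 2.300494
  k4 = f(0.310000, -1.076847) = 1.874398
  y ← -1.790000 + (0.31/6)·(k1 + 2k2 + 2k3 + k4) = -1.080410
y(0.31) ≈ -1.0804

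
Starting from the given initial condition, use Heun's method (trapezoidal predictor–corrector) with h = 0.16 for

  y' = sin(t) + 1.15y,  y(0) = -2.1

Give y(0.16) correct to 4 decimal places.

Heun: k1 = f(t_n, y_n); k2 = f(t_n + h, y_n + h·k1); y_{n+1} = y_n + (h/2)·(k1 + k2).
t=0.000000, y=-2.100000:
  k1 = f(0.000000, -2.100000) = -2.415000
  k2 = f(0.160000, -2.486400) = -2.700042
  y ← -2.100000 + (0.16/2)·(-2.415000 + (-2.700042)) = -2.509203
y(0.16) ≈ -2.5092

-2.5092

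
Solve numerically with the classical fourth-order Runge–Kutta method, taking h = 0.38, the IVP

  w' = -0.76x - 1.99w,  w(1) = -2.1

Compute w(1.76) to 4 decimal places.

RK4: k1 = f(x_n, w_n); k2 = f(x_n + h/2, w_n + (h/2)·k1); k3 = f(x_n + h/2, w_n + (h/2)·k2); k4 = f(x_n + h, w_n + h·k3); w_{n+1} = w_n + (h/6)·(k1 + 2k2 + 2k3 + k4).
x=1.000000, w=-2.100000:
  k1 = f(1.000000, -2.100000) = 3.419000
  k2 = f(1.190000, -1.450390) = 1.981876
  k3 = f(1.190000, -1.723444) = 2.525253
  k4 = f(1.380000, -1.140404) = 1.220604
  w ← -2.100000 + (0.38/6)·(k1 + 2k2 + 2k3 + k4) = -1.235255
x=1.380000, w=-1.235255:
  k1 = f(1.380000, -1.235255) = 1.409358
  k2 = f(1.570000, -0.967477) = 0.732080
  k3 = f(1.570000, -1.096160) = 0.988159
  k4 = f(1.760000, -0.859755) = 0.373313
  w ← -1.235255 + (0.38/6)·(k1 + 2k2 + 2k3 + k4) = -0.904456
w(1.76) ≈ -0.9045

-0.9045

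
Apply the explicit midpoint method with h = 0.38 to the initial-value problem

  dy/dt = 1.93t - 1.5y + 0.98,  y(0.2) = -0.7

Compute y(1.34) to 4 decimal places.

Midpoint: k1 = f(t_n, y_n); k2 = f(t_n + h/2, y_n + (h/2)·k1); y_{n+1} = y_n + h·k2.
t=0.200000, y=-0.700000:
  k1 = f(0.200000, -0.700000) = 2.416000
  k2 = f(0.390000, -0.240960) = 2.094140
  y ← -0.700000 + 0.38·2.094140 = 0.095773
t=0.580000, y=0.095773:
  k1 = f(0.580000, 0.095773) = 1.955740
  k2 = f(0.770000, 0.467364) = 1.765054
  y ← 0.095773 + 0.38·1.765054 = 0.766494
t=0.960000, y=0.766494:
  k1 = f(0.960000, 0.766494) = 1.683059
  k2 = f(1.150000, 1.086275) = 1.570087
  y ← 0.766494 + 0.38·1.570087 = 1.363127
y(1.34) ≈ 1.3631

1.3631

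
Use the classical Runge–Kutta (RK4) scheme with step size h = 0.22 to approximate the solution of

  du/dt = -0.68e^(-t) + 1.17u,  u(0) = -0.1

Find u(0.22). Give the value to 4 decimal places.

RK4: k1 = f(t_n, u_n); k2 = f(t_n + h/2, u_n + (h/2)·k1); k3 = f(t_n + h/2, u_n + (h/2)·k2); k4 = f(t_n + h, u_n + h·k3); u_{n+1} = u_n + (h/6)·(k1 + 2k2 + 2k3 + k4).
t=0.000000, u=-0.100000:
  k1 = f(0.000000, -0.100000) = -0.797000
  k2 = f(0.110000, -0.187670) = -0.828741
  k3 = f(0.110000, -0.191162) = -0.832826
  k4 = f(0.220000, -0.283222) = -0.877082
  u ← -0.100000 + (0.22/6)·(k1 + 2k2 + 2k3 + k4) = -0.283231
u(0.22) ≈ -0.2832

-0.2832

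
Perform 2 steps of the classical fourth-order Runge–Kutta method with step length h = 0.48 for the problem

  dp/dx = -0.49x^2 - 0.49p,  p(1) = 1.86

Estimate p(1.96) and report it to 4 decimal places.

0.2694

RK4: k1 = f(x_n, p_n); k2 = f(x_n + h/2, p_n + (h/2)·k1); k3 = f(x_n + h/2, p_n + (h/2)·k2); k4 = f(x_n + h, p_n + h·k3); p_{n+1} = p_n + (h/6)·(k1 + 2k2 + 2k3 + k4).
x=1.000000, p=1.860000:
  k1 = f(1.000000, 1.860000) = -1.401400
  k2 = f(1.240000, 1.523664) = -1.500019
  k3 = f(1.240000, 1.499995) = -1.488422
  k4 = f(1.480000, 1.145558) = -1.634619
  p ← 1.860000 + (0.48/6)·(k1 + 2k2 + 2k3 + k4) = 1.138968
x=1.480000, p=1.138968:
  k1 = f(1.480000, 1.138968) = -1.631390
  k2 = f(1.720000, 0.747434) = -1.815859
  k3 = f(1.720000, 0.703162) = -1.794165
  k4 = f(1.960000, 0.277769) = -2.018491
  p ← 1.138968 + (0.48/6)·(k1 + 2k2 + 2k3 + k4) = 0.269374
p(1.96) ≈ 0.2694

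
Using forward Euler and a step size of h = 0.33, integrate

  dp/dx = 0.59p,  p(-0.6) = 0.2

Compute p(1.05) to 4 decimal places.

0.4868

Euler: p_{n+1} = p_n + h·f(x_n, p_n).
x=-0.600000, p=0.200000: f=0.118000 → p ← 0.200000 + 0.33·0.118000 = 0.238940
x=-0.270000, p=0.238940: f=0.140975 → p ← 0.238940 + 0.33·0.140975 = 0.285462
x=0.060000, p=0.285462: f=0.168422 → p ← 0.285462 + 0.33·0.168422 = 0.341041
x=0.390000, p=0.341041: f=0.201214 → p ← 0.341041 + 0.33·0.201214 = 0.407442
x=0.720000, p=0.407442: f=0.240391 → p ← 0.407442 + 0.33·0.240391 = 0.486771
p(1.05) ≈ 0.4868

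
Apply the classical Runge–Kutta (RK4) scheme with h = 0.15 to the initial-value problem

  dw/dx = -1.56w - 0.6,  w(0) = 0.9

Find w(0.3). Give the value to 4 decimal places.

RK4: k1 = f(x_n, w_n); k2 = f(x_n + h/2, w_n + (h/2)·k1); k3 = f(x_n + h/2, w_n + (h/2)·k2); k4 = f(x_n + h, w_n + h·k3); w_{n+1} = w_n + (h/6)·(k1 + 2k2 + 2k3 + k4).
x=0.000000, w=0.900000:
  k1 = f(0.000000, 0.900000) = -2.004000
  k2 = f(0.075000, 0.749700) = -1.769532
  k3 = f(0.075000, 0.767285) = -1.796965
  k4 = f(0.150000, 0.630455) = -1.583510
  w ← 0.900000 + (0.15/6)·(k1 + 2k2 + 2k3 + k4) = 0.631987
x=0.150000, w=0.631987:
  k1 = f(0.150000, 0.631987) = -1.585900
  k2 = f(0.225000, 0.513045) = -1.400350
  k3 = f(0.225000, 0.526961) = -1.422059
  k4 = f(0.300000, 0.418678) = -1.253138
  w ← 0.631987 + (0.15/6)·(k1 + 2k2 + 2k3 + k4) = 0.419891
w(0.3) ≈ 0.4199

0.4199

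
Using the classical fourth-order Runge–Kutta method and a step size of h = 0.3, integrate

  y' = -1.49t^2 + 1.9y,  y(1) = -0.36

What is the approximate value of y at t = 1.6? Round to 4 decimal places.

RK4: k1 = f(t_n, y_n); k2 = f(t_n + h/2, y_n + (h/2)·k1); k3 = f(t_n + h/2, y_n + (h/2)·k2); k4 = f(t_n + h, y_n + h·k3); y_{n+1} = y_n + (h/6)·(k1 + 2k2 + 2k3 + k4).
t=1.000000, y=-0.360000:
  k1 = f(1.000000, -0.360000) = -2.174000
  k2 = f(1.150000, -0.686100) = -3.274115
  k3 = f(1.150000, -0.851117) = -3.587648
  k4 = f(1.300000, -1.436294) = -5.247059
  y ← -0.360000 + (0.3/6)·(k1 + 2k2 + 2k3 + k4) = -1.417229
t=1.300000, y=-1.417229:
  k1 = f(1.300000, -1.417229) = -5.210836
  k2 = f(1.450000, -2.198855) = -7.310549
  k3 = f(1.450000, -2.513812) = -7.908967
  k4 = f(1.600000, -3.789919) = -11.015247
  y ← -1.417229 + (0.3/6)·(k1 + 2k2 + 2k3 + k4) = -3.750485
y(1.6) ≈ -3.7505

-3.7505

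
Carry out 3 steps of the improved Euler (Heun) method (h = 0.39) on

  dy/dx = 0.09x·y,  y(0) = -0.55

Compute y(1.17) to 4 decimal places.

Heun: k1 = f(x_n, y_n); k2 = f(x_n + h, y_n + h·k1); y_{n+1} = y_n + (h/2)·(k1 + k2).
x=0.000000, y=-0.550000:
  k1 = f(0.000000, -0.550000) = 0.000000
  k2 = f(0.390000, -0.550000) = -0.019305
  y ← -0.550000 + (0.39/2)·(0.000000 + (-0.019305)) = -0.553764
x=0.390000, y=-0.553764:
  k1 = f(0.390000, -0.553764) = -0.019437
  k2 = f(0.780000, -0.561345) = -0.039406
  y ← -0.553764 + (0.39/2)·(-0.019437 + (-0.039406)) = -0.565239
x=0.780000, y=-0.565239:
  k1 = f(0.780000, -0.565239) = -0.039680
  k2 = f(1.170000, -0.580714) = -0.061149
  y ← -0.565239 + (0.39/2)·(-0.039680 + (-0.061149)) = -0.584901
y(1.17) ≈ -0.5849

-0.5849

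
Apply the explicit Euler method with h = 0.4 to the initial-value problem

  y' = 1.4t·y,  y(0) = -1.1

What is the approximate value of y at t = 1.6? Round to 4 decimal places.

-3.2597

Euler: y_{n+1} = y_n + h·f(t_n, y_n).
t=0.000000, y=-1.100000: f=0.000000 → y ← -1.100000 + 0.4·0.000000 = -1.100000
t=0.400000, y=-1.100000: f=-0.616000 → y ← -1.100000 + 0.4·(-0.616000) = -1.346400
t=0.800000, y=-1.346400: f=-1.507968 → y ← -1.346400 + 0.4·(-1.507968) = -1.949587
t=1.200000, y=-1.949587: f=-3.275306 → y ← -1.949587 + 0.4·(-3.275306) = -3.259710
y(1.6) ≈ -3.2597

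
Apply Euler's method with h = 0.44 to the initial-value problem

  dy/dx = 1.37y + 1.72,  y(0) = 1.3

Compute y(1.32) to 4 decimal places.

Euler: y_{n+1} = y_n + h·f(x_n, y_n).
x=0.000000, y=1.300000: f=3.501000 → y ← 1.300000 + 0.44·3.501000 = 2.840440
x=0.440000, y=2.840440: f=5.611403 → y ← 2.840440 + 0.44·5.611403 = 5.309457
x=0.880000, y=5.309457: f=8.993956 → y ← 5.309457 + 0.44·8.993956 = 9.266798
y(1.32) ≈ 9.2668

9.2668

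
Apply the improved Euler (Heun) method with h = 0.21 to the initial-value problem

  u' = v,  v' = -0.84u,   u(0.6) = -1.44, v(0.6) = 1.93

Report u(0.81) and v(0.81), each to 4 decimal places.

Heun on (u,v): k1 = f(t_n, state_n); k2 = f(t_n + h, state_n + h·k1); state_{n+1} = state_n + (h/2)·(k1 + k2).
0.600000: (-1.440000, 1.930000)
  k1 = (1.930000, 1.209600)
  predictor → (-1.034700, 2.184016)
  k2 = (2.184016, 0.869148)
  → (-1.008028, 2.148269)
(u(0.81), v(0.81)) ≈ (-1.0080, 2.1483)

-1.0080, 2.1483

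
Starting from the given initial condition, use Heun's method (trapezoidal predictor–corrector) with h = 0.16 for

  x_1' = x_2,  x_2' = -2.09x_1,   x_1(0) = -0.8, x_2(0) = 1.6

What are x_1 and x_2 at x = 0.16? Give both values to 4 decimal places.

Heun on (x_1,x_2): k1 = f(x_n, state_n); k2 = f(x_n + h, state_n + h·k1); state_{n+1} = state_n + (h/2)·(k1 + k2).
0.000000: (-0.800000, 1.600000)
  k1 = (1.600000, 1.672000)
  predictor → (-0.544000, 1.867520)
  k2 = (1.867520, 1.136960)
  → (-0.522598, 1.824717)
(x_1(0.16), x_2(0.16)) ≈ (-0.5226, 1.8247)

-0.5226, 1.8247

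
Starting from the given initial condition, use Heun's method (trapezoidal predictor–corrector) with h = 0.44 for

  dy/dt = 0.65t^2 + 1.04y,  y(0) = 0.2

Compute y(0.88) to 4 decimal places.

0.6825

Heun: k1 = f(t_n, y_n); k2 = f(t_n + h, y_n + h·k1); y_{n+1} = y_n + (h/2)·(k1 + k2).
t=0.000000, y=0.200000:
  k1 = f(0.000000, 0.200000) = 0.208000
  k2 = f(0.440000, 0.291520) = 0.429021
  y ← 0.200000 + (0.44/2)·(0.208000 + 0.429021) = 0.340145
t=0.440000, y=0.340145:
  k1 = f(0.440000, 0.340145) = 0.479590
  k2 = f(0.880000, 0.551164) = 1.076571
  y ← 0.340145 + (0.44/2)·(0.479590 + 1.076571) = 0.682500
y(0.88) ≈ 0.6825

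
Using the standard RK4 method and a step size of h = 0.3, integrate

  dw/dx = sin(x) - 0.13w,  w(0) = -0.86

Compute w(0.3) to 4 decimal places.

-0.7830

RK4: k1 = f(x_n, w_n); k2 = f(x_n + h/2, w_n + (h/2)·k1); k3 = f(x_n + h/2, w_n + (h/2)·k2); k4 = f(x_n + h, w_n + h·k3); w_{n+1} = w_n + (h/6)·(k1 + 2k2 + 2k3 + k4).
x=0.000000, w=-0.860000:
  k1 = f(0.000000, -0.860000) = 0.111800
  k2 = f(0.150000, -0.843230) = 0.259058
  k3 = f(0.150000, -0.821141) = 0.256187
  k4 = f(0.300000, -0.783144) = 0.397329
  w ← -0.860000 + (0.3/6)·(k1 + 2k2 + 2k3 + k4) = -0.783019
w(0.3) ≈ -0.7830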